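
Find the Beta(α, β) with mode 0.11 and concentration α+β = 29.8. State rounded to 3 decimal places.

Mode = (α−1)/(κ−2) with κ = α+β, so α−1 = 0.11·27.8 = 3.058.
α = 4.058; β = κ − α = 25.742.

α = 4.058, β = 25.742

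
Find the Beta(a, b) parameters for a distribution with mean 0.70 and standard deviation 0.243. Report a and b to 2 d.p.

Variance = 0.243² = 0.059049. The moment-matching identity a+b = μ(1−μ)/Var − 1 gives
a+b = 0.2100/0.059049 − 1 = 2.5564, so a = μ·2.5564 = 1.79 and b = (1−μ)·2.5564 = 0.77.

a = 1.79, b = 0.77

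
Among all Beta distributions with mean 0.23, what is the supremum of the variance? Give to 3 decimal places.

For fixed mean μ the Beta variance is μ(1−μ)/(α+β+1), increasing as α+β decreases.
Its least upper bound (not attained) is μ(1−μ) = 0.23·0.77 = 0.177.

0.177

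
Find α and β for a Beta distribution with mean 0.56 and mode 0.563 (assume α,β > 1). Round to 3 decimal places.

α = 23.520, β = 18.480

With s = α+β: μ = α/s and mode = (α−1)/(s−2). Eliminating α = μs,
μs − 1 = m(s−2) ⇒ s(μ−m) = 1−2m ⇒ s = -0.126/-0.003 = 42.0000.
So α = μs = 23.520, β = (1−μ)s = 18.480.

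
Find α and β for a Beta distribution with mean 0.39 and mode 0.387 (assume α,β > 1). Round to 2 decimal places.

α = 29.38, β = 45.95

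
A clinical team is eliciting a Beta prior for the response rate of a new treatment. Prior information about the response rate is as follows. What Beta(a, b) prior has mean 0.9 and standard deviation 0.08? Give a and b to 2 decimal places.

a = 11.76, b = 1.31

σ² = 0.08² = 0.0064.
With s = a+b, Var = μ(1−μ)/(s+1), so s+1 = (0.9×0.1)/0.0064 = 14.0625 and s = 13.0625.
a = μs = 11.76, b = (1−μ)s = 1.31.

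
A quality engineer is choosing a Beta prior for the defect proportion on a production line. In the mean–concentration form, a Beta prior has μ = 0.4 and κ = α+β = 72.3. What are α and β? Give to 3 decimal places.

Split κ in proportion μ : (1−μ): α = 0.4·72.3 = 28.920, β = 72.3 − 28.920 = 43.380.

α = 28.920, β = 43.380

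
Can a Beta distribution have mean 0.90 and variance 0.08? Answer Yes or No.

Yes

The Beta variance bound is σ² < μ(1−μ).
Here μ(1−μ) = 0.90×0.10 = 0.0900, and 0.08 < 0.0900.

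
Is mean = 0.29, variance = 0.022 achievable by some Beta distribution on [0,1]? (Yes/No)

Yes

A Beta with mean μ has variance μ(1−μ)/(α+β+1) < μ(1−μ).
Here μ(1−μ) = 0.29×0.71 = 0.2059, and 0.022 < 0.2059.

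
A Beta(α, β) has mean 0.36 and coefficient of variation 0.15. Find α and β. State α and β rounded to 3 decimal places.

σ = CV·μ = 0.15×0.36 = 0.05400, so σ² = 0.002916.
s+1 = μ(1−μ)/σ² = 0.2304/0.002916 = 79.0123, so s = α+β = 78.0123.
α = μs = 28.084, β = (1−μ)s = 49.928.

α = 28.084, β = 49.928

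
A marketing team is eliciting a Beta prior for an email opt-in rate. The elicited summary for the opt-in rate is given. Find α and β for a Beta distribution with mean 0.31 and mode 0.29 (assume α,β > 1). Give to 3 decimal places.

α = 6.510, β = 14.490

With s = α+β: μ = α/s and mode = (α−1)/(s−2). Eliminating α = μs,
μs − 1 = m(s−2) ⇒ s(μ−m) = 1−2m ⇒ s = 0.42/0.02 = 21.0000.
So α = μs = 6.510, β = (1−μ)s = 14.490.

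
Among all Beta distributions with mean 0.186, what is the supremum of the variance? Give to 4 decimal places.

0.1514

For fixed mean μ the Beta variance is μ(1−μ)/(α+β+1), increasing as α+β decreases.
Its least upper bound (not attained) is μ(1−μ) = 0.186·0.814 = 0.1514.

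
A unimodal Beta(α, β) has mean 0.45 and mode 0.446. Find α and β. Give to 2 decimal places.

With s = α+β: μ = α/s and mode = (α−1)/(s−2). Eliminating α = μs,
μs − 1 = m(s−2) ⇒ s(μ−m) = 1−2m ⇒ s = 0.108/0.004 = 27.0000.
So α = μs = 12.15, β = (1−μ)s = 14.85.

α = 12.15, β = 14.85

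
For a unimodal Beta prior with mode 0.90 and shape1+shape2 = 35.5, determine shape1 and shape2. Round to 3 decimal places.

shape1 = 31.150, shape2 = 4.350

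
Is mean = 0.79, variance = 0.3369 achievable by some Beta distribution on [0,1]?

A Beta with mean μ has variance μ(1−μ)/(α+β+1) < μ(1−μ).
Here μ(1−μ) = 0.79×0.21 = 0.1659, and 0.3369 ≥ 0.1659.

No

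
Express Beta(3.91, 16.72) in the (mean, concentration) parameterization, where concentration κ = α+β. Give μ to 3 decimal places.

μ = 0.190, κ = 20.63

κ = α+β = 3.91+16.72 = 20.63; μ = α/κ = 3.91/20.63 = 0.190.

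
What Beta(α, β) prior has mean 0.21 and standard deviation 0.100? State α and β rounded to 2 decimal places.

α = 3.27, β = 12.32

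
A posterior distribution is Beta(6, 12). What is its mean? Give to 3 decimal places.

The Beta mean is α/(α+β) = 6/(6+12) = 0.333.

0.333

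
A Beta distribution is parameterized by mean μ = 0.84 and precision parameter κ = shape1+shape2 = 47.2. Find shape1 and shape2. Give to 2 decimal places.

shape1 = 39.65, shape2 = 7.55

shape1 = μκ = 0.84×47.2 = 39.65 and shape2 = (1−μ)κ = 0.16×47.2 = 7.55.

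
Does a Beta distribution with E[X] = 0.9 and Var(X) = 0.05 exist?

The Beta variance bound is σ² < μ(1−μ).
Here μ(1−μ) = 0.9×0.1 = 0.09, and 0.05 < 0.09.

Yes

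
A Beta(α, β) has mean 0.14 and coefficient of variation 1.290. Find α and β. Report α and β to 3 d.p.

Var = (CV·μ)² = (1.290×0.14)² = 0.032616.
α+β = μ(1−μ)/Var − 1 = 0.1204/0.032616 − 1 = 2.6914.
Thus α = 0.14·2.6914 = 0.377 and β = 0.86·2.6914 = 2.315.

α = 0.377, β = 2.315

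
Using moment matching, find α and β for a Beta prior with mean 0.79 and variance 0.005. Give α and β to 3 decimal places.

Let s = α+β. The Beta variance is μ(1−μ)/(s+1).
So s+1 = μ(1−μ)/σ² = (0.79×0.21)/0.005 = 0.1659/0.005 = 33.1800, giving s = 32.1800.
Then α = μs = 0.79×32.1800 = 25.422 and β = (1−μ)s = 0.21×32.1800 = 6.758.

α = 25.422, β = 6.758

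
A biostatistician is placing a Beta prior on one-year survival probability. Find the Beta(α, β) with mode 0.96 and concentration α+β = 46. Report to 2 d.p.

α = 43.24, β = 2.76

Since the density peak of Beta(α,β) is at (α−1)/(α+β−2),
α = 1 + 0.96(46−2) = 43.24 and β = 46 − 43.24 = 2.76.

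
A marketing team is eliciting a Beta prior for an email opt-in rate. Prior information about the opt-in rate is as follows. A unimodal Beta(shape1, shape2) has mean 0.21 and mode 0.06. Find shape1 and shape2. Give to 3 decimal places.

shape1 = 1.232, shape2 = 4.635

Let s = shape1+shape2. Mean gives shape1 = μs = 0.21s; mode gives (shape1−1)/(s−2) = 0.06.
Substituting: 0.21s − 1 = 0.06(s−2) = 0.06s − 0.12, so 0.15s = 0.88 and s = 5.8667.
Then shape1 = 0.21×5.8667 = 1.232 and shape2 = s−shape1 = 4.635.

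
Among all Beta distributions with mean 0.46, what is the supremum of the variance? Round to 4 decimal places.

0.2484

For fixed mean μ the Beta variance is μ(1−μ)/(α+β+1), increasing as α+β decreases.
Its least upper bound (not attained) is μ(1−μ) = 0.46·0.54 = 0.2484.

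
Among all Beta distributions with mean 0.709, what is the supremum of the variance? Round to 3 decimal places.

0.206

For fixed mean μ the Beta variance is μ(1−μ)/(α+β+1), increasing as α+β decreases.
Its least upper bound (not attained) is μ(1−μ) = 0.709·0.291 = 0.206.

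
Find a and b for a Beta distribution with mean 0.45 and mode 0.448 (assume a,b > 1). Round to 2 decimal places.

a = 23.40, b = 28.60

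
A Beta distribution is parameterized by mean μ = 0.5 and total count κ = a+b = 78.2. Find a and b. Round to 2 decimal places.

a = 39.10, b = 39.10

Split κ in proportion μ : (1−μ): a = 0.5·78.2 = 39.10, b = 78.2 − 39.10 = 39.10.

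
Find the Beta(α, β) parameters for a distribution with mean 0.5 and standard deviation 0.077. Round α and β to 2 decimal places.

α = 20.58, β = 20.58

Variance = 0.077² = 0.005929. The moment-matching identity α+β = μ(1−μ)/Var − 1 gives
α+β = 0.25/0.005929 − 1 = 41.1656, so α = μ·41.1656 = 20.58 and β = (1−μ)·41.1656 = 20.58.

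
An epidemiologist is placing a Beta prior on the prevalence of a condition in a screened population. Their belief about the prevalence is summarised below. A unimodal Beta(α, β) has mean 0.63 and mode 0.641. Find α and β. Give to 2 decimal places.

α = 16.15, β = 9.49

With s = α+β: μ = α/s and mode = (α−1)/(s−2). Eliminating α = μs,
μs − 1 = m(s−2) ⇒ s(μ−m) = 1−2m ⇒ s = -0.282/-0.011 = 25.6364.
So α = μs = 16.15, β = (1−μ)s = 9.49.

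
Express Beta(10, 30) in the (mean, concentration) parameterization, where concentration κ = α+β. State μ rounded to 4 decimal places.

κ = α+β = 10+30 = 40; μ = α/κ = 10/40 = 0.2500.

μ = 0.2500, κ = 40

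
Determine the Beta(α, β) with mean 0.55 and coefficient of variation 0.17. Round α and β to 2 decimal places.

α = 15.02, β = 12.29

Var = (CV·μ)² = (0.17×0.55)² = 0.008742.
α+β = μ(1−μ)/Var − 1 = 0.2475/0.008742 − 1 = 27.3108.
Thus α = 0.55·27.3108 = 15.02 and β = 0.45·27.3108 = 12.29.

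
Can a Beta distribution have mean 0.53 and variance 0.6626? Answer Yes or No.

No

A Beta with mean μ has variance μ(1−μ)/(α+β+1) < μ(1−μ).
Here μ(1−μ) = 0.53×0.47 = 0.2491, and 0.6626 ≥ 0.2491.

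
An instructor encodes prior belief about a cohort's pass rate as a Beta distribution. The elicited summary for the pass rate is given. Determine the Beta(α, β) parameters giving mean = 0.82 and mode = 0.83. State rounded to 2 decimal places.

With s = α+β: μ = α/s and mode = (α−1)/(s−2). Eliminating α = μs,
μs − 1 = m(s−2) ⇒ s(μ−m) = 1−2m ⇒ s = -0.66/-0.01 = 66.0000.
So α = μs = 54.12, β = (1−μ)s = 11.88.

α = 54.12, β = 11.88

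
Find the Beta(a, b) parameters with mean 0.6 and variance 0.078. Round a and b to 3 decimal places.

a = 1.246, b = 0.831

Write ν = a+b; then a = μν and Var = μ(1−μ)/(ν+1).
ν = μ(1−μ)/Var − 1 = 0.24/0.078 − 1 = 2.0769.
a = 0.6·2.0769 = 1.246, b = 0.4·2.0769 = 0.831.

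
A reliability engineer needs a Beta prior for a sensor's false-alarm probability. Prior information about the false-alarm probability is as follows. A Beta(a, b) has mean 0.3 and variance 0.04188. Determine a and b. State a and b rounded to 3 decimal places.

a = 1.204, b = 2.810

By moment matching, a+b = μ(1−μ)/σ² − 1 = (0.3·0.7)/0.04188 − 1 = 5.0143 − 1 = 4.0143.
Since a/(a+b) = μ, a = 0.3·4.0143 = 1.204 and b = 0.7·4.0143 = 2.810.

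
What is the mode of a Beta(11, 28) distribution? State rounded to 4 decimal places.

0.2703

With α,β > 1, mode = (α−1)/(α+β−2) = 10/37 = 0.2703.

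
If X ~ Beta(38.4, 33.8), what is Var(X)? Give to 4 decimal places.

Var = αβ/[(α+β)²(α+β+1)] = (38.4×33.8)/(72.2²×73.2) = 1297.92/381579.888 = 0.0034.

0.0034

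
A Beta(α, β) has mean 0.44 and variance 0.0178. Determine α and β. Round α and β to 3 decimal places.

Let s = α+β. The Beta variance is μ(1−μ)/(s+1).
So s+1 = μ(1−μ)/σ² = (0.44×0.56)/0.0178 = 0.2464/0.0178 = 13.8427, giving s = 12.8427.
Then α = μs = 0.44×12.8427 = 5.651 and β = (1−μ)s = 0.56×12.8427 = 7.192.

α = 5.651, β = 7.192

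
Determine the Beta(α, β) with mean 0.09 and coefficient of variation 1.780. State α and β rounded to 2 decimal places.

α = 0.20, β = 1.99

σ = CV·μ = 1.780×0.09 = 0.16020, so σ² = 0.025664.
s+1 = μ(1−μ)/σ² = 0.0819/0.025664 = 3.1912, so s = α+β = 2.1912.
α = μs = 0.20, β = (1−μ)s = 1.99.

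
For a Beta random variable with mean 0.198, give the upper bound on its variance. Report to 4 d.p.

0.1588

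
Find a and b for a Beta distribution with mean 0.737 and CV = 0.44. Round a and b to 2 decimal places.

Var = (CV·μ)² = (0.44×0.737)² = 0.105158.
a+b = μ(1−μ)/Var − 1 = 0.193831/0.105158 − 1 = 0.8432.
Thus a = 0.737·0.8432 = 0.62 and b = 0.263·0.8432 = 0.22.

a = 0.62, b = 0.22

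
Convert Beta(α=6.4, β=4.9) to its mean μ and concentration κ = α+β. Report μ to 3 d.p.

κ = α+β = 6.4+4.9 = 11.3; μ = α/κ = 6.4/11.3 = 0.566.

μ = 0.566, κ = 11.3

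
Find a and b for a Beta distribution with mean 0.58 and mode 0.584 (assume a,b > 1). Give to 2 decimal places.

a = 24.36, b = 17.64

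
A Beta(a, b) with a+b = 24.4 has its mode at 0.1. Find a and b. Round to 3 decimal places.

Since the density peak of Beta(a,b) is at (a−1)/(a+b−2),
a = 1 + 0.1(24.4−2) = 3.240 and b = 24.4 − 3.240 = 21.160.

a = 3.240, b = 21.160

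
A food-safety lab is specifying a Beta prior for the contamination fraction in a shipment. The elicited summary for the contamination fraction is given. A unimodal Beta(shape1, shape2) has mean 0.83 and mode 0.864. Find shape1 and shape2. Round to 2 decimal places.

shape1 = 17.77, shape2 = 3.64

Let s = shape1+shape2. Mean gives shape1 = μs = 0.83s; mode gives (shape1−1)/(s−2) = 0.864.
Substituting: 0.83s − 1 = 0.864(s−2) = 0.864s − 1.728, so -0.034s = -0.728 and s = 21.4118.
Then shape1 = 0.83×21.4118 = 17.77 and shape2 = s−shape1 = 3.64.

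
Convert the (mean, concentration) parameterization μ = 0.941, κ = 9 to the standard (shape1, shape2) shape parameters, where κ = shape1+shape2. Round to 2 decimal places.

Split κ in proportion μ : (1−μ): shape1 = 0.941·9 = 8.47, shape2 = 9 − 8.47 = 0.53.

shape1 = 8.47, shape2 = 0.53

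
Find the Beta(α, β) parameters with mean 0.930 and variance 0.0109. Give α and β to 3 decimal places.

α = 4.624, β = 0.348

By moment matching, α+β = μ(1−μ)/σ² − 1 = (0.930·0.070)/0.0109 − 1 = 5.9725 − 1 = 4.9725.
Since α/(α+β) = μ, α = 0.930·4.9725 = 4.624 and β = 0.070·4.9725 = 0.348.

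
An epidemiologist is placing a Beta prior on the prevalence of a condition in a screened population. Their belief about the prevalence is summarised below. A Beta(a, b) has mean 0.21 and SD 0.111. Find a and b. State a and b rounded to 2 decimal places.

a = 2.62, b = 9.85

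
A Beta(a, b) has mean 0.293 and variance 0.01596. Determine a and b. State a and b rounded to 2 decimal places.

By moment matching, a+b = μ(1−μ)/σ² − 1 = (0.293·0.707)/0.01596 − 1 = 12.9794 − 1 = 11.9794.
Since a/(a+b) = μ, a = 0.293·11.9794 = 3.51 and b = 0.707·11.9794 = 8.47.

a = 3.51, b = 8.47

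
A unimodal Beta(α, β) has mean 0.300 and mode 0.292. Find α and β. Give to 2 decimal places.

α = 15.60, β = 36.40

Let s = α+β. Mean gives α = μs = 0.300s; mode gives (α−1)/(s−2) = 0.292.
Substituting: 0.300s − 1 = 0.292(s−2) = 0.292s − 0.584, so 0.008s = 0.416 and s = 52.0000.
Then α = 0.300×52.0000 = 15.60 and β = s−α = 36.40.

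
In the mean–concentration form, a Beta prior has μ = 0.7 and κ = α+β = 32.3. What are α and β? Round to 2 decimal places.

α = 22.61, β = 9.69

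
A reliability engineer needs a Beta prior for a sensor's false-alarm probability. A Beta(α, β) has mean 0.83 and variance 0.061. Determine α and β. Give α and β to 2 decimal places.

α = 1.09, β = 0.22

By moment matching, α+β = μ(1−μ)/σ² − 1 = (0.83·0.17)/0.061 − 1 = 2.3131 − 1 = 1.3131.
Since α/(α+β) = μ, α = 0.83·1.3131 = 1.09 and β = 0.17·1.3131 = 0.22.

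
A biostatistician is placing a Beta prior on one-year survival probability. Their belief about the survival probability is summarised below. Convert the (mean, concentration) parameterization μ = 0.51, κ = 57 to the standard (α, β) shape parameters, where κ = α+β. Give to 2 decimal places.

α = μκ = 0.51×57 = 29.07 and β = (1−μ)κ = 0.49×57 = 27.93.

α = 29.07, β = 27.93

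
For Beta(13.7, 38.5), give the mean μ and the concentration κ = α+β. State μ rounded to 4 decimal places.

κ = α+β = 13.7+38.5 = 52.2; μ = α/κ = 13.7/52.2 = 0.2625.

μ = 0.2625, κ = 52.2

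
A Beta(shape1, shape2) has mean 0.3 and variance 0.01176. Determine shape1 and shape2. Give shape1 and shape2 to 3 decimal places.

Write ν = shape1+shape2; then shape1 = μν and Var = μ(1−μ)/(ν+1).
ν = μ(1−μ)/Var − 1 = 0.21/0.01176 − 1 = 16.8571.
shape1 = 0.3·16.8571 = 5.057, shape2 = 0.7·16.8571 = 11.800.

shape1 = 5.057, shape2 = 11.800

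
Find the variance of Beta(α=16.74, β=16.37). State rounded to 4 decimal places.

0.0073

μ = 16.74/33.11 = 0.505587; Var = μ(1−μ)/(α+β+1) = 0.2499688/34.11 = 0.0073.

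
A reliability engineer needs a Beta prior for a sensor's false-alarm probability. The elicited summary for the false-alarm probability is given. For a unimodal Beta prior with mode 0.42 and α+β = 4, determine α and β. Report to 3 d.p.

α = 1.840, β = 2.160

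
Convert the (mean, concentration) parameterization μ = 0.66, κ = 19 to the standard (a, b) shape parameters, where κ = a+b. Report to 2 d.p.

a = μκ = 0.66×19 = 12.54 and b = (1−μ)κ = 0.34×19 = 6.46.

a = 12.54, b = 6.46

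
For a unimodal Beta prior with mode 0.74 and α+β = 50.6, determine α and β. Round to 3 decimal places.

α = 36.964, β = 13.636

For α,β>1 the mode is (α−1)/(α+β−2), so α = mode·(κ−2)+1 = 0.74×48.6+1 = 36.964.
And β = (1−mode)·(κ−2)+1 = 0.26×48.6+1 = 13.636.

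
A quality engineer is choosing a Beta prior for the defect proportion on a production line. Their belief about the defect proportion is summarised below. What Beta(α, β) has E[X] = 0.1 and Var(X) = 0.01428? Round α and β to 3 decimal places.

α = 0.530, β = 4.772

Let s = α+β. The Beta variance is μ(1−μ)/(s+1).
So s+1 = μ(1−μ)/σ² = (0.1×0.9)/0.01428 = 0.09/0.01428 = 6.3025, giving s = 5.3025.
Then α = μs = 0.1×5.3025 = 0.530 and β = (1−μ)s = 0.9×5.3025 = 4.772.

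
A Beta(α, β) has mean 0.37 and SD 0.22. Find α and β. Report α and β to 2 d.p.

α = 1.41, β = 2.40

First σ² = 0.0484. Setting α = μn, β = (1−μ)n with n = α+β,
μ(1−μ)/(n+1) = 0.0484 ⇒ n+1 = 0.2331/0.0484 = 4.8161 ⇒ n = 3.8161.
Hence α = 0.37×3.8161 = 1.41, β = 0.63×3.8161 = 2.40.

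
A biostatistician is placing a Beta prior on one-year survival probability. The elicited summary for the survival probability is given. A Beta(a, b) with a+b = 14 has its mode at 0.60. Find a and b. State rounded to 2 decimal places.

a = 8.20, b = 5.80

Mode = (a−1)/(κ−2) with κ = a+b, so a−1 = 0.60·12 = 7.20.
a = 8.20; b = κ − a = 5.80.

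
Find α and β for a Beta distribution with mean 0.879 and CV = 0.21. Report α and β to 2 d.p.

α = 1.86, β = 0.26

σ = CV·μ = 0.21×0.879 = 0.18459, so σ² = 0.034073.
s+1 = μ(1−μ)/σ² = 0.106359/0.034073 = 3.1215, so s = α+β = 2.1215.
α = μs = 1.86, β = (1−μ)s = 0.26.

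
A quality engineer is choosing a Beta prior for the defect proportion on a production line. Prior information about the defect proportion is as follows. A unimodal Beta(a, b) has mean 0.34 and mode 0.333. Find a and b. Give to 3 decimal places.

With s = a+b: μ = a/s and mode = (a−1)/(s−2). Eliminating a = μs,
μs − 1 = m(s−2) ⇒ s(μ−m) = 1−2m ⇒ s = 0.334/0.007 = 47.7143.
So a = μs = 16.223, b = (1−μ)s = 31.491.

a = 16.223, b = 31.491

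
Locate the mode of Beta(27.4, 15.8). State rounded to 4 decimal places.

0.6408

The density x^(α−1)(1−x)^(β−1) is maximised at (α−1)/(α+β−2) = 26.4/41.2 = 0.6408.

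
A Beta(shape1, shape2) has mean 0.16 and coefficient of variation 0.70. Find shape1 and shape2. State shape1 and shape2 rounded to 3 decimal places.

σ = CV·μ = 0.70×0.16 = 0.11200, so σ² = 0.012544.
s+1 = μ(1−μ)/σ² = 0.1344/0.012544 = 10.7143, so s = shape1+shape2 = 9.7143.
shape1 = μs = 1.554, shape2 = (1−μ)s = 8.160.

shape1 = 1.554, shape2 = 8.160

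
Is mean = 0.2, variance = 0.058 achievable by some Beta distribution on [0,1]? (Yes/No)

A Beta with mean μ has variance μ(1−μ)/(α+β+1) < μ(1−μ).
Here μ(1−μ) = 0.2×0.8 = 0.16, and 0.058 < 0.16.

Yes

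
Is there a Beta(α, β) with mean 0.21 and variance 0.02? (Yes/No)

The Beta variance bound is σ² < μ(1−μ).
Here μ(1−μ) = 0.21×0.79 = 0.1659, and 0.02 < 0.1659.

Yes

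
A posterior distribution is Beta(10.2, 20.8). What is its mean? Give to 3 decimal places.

0.329

The Beta mean is α/(α+β) = 10.2/(10.2+20.8) = 0.329.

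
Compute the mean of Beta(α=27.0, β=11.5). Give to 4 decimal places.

0.7013

E[X] = α/(α+β) = 27.0/38.5 = 0.7013.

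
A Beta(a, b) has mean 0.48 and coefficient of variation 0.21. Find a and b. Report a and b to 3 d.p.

a = 11.311, b = 12.254

σ = CV·μ = 0.21×0.48 = 0.10080, so σ² = 0.010161.
s+1 = μ(1−μ)/σ² = 0.2496/0.010161 = 24.5654, so s = a+b = 23.5654.
a = μs = 11.311, b = (1−μ)s = 12.254.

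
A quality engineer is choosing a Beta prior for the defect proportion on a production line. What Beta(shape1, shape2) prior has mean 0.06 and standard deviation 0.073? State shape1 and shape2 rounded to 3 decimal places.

shape1 = 0.575, shape2 = 9.009

First σ² = 0.005329. Setting shape1 = μn, shape2 = (1−μ)n with n = shape1+shape2,
μ(1−μ)/(n+1) = 0.005329 ⇒ n+1 = 0.0564/0.005329 = 10.5836 ⇒ n = 9.5836.
Hence shape1 = 0.06×9.5836 = 0.575, shape2 = 0.94×9.5836 = 9.009.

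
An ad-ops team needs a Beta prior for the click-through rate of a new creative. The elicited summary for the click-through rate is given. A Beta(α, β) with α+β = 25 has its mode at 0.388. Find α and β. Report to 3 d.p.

α = 9.924, β = 15.076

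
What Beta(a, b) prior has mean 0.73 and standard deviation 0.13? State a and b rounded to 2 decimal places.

a = 7.78, b = 2.88

Variance = 0.13² = 0.0169. The moment-matching identity a+b = μ(1−μ)/Var − 1 gives
a+b = 0.1971/0.0169 − 1 = 10.6627, so a = μ·10.6627 = 7.78 and b = (1−μ)·10.6627 = 2.88.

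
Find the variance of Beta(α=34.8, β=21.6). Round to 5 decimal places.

α+β = 56.4 and αβ = 751.68, so Var = αβ/[(α+β)²(α+β+1)] = 751.68/182587.104 = 0.00412.

0.00412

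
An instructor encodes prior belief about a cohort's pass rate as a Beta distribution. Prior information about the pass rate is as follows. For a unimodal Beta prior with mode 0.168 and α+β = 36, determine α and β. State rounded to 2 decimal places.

α = 6.71, β = 29.29

For α,β>1 the mode is (α−1)/(α+β−2), so α = mode·(κ−2)+1 = 0.168×34+1 = 6.71.
And β = (1−mode)·(κ−2)+1 = 0.832×34+1 = 29.29.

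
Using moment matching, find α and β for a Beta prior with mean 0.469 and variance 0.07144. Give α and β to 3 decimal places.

α = 1.166, β = 1.320

By moment matching, α+β = μ(1−μ)/σ² − 1 = (0.469·0.531)/0.07144 − 1 = 3.4860 − 1 = 2.4860.
Since α/(α+β) = μ, α = 0.469·2.4860 = 1.166 and β = 0.531·2.4860 = 1.320.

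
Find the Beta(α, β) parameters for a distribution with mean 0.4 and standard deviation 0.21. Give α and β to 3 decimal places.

α = 1.777, β = 2.665

Variance = 0.21² = 0.0441. The moment-matching identity α+β = μ(1−μ)/Var − 1 gives
α+β = 0.24/0.0441 − 1 = 4.4422, so α = μ·4.4422 = 1.777 and β = (1−μ)·4.4422 = 2.665.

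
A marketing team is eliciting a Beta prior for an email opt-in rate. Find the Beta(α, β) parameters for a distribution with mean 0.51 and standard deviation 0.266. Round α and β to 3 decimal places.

α = 1.291, β = 1.241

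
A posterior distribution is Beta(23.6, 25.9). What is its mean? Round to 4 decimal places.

0.4768

E[X] = α/(α+β) = 23.6/49.5 = 0.4768.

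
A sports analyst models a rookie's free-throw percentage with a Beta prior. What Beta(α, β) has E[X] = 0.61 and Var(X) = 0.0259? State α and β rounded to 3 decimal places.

α = 4.993, β = 3.192

Write ν = α+β; then α = μν and Var = μ(1−μ)/(ν+1).
ν = μ(1−μ)/Var − 1 = 0.2379/0.0259 − 1 = 8.1853.
α = 0.61·8.1853 = 4.993, β = 0.39·8.1853 = 3.192.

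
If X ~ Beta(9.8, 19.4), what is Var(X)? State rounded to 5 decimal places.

Var = αβ/[(α+β)²(α+β+1)] = (9.8×19.4)/(29.2²×30.2) = 190.12/25749.728 = 0.00738.

0.00738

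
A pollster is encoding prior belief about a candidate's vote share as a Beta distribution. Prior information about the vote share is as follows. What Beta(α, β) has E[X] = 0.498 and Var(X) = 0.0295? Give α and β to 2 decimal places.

By moment matching, α+β = μ(1−μ)/σ² − 1 = (0.498·0.502)/0.0295 − 1 = 8.4744 − 1 = 7.4744.
Since α/(α+β) = μ, α = 0.498·7.4744 = 3.72 and β = 0.502·7.4744 = 3.75.

α = 3.72, β = 3.75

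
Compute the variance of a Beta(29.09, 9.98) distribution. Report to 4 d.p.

0.0047

Var = αβ/[(α+β)²(α+β+1)] = (29.09×9.98)/(39.07²×40.07) = 290.3182/61165.448543 = 0.0047.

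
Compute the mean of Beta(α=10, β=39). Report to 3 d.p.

0.204

E[X] = α/(α+β) = 10/49 = 0.204.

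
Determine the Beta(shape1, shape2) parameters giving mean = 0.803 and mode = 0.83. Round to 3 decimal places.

shape1 = 19.629, shape2 = 4.816

Let s = shape1+shape2. Mean gives shape1 = μs = 0.803s; mode gives (shape1−1)/(s−2) = 0.83.
Substituting: 0.803s − 1 = 0.83(s−2) = 0.83s − 1.66, so -0.027s = -0.66 and s = 24.4444.
Then shape1 = 0.803×24.4444 = 19.629 and shape2 = s−shape1 = 4.816.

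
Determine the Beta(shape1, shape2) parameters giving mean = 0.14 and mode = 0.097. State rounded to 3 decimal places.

shape1 = 2.624, shape2 = 16.120

Let s = shape1+shape2. Mean gives shape1 = μs = 0.14s; mode gives (shape1−1)/(s−2) = 0.097.
Substituting: 0.14s − 1 = 0.097(s−2) = 0.097s − 0.194, so 0.043s = 0.806 and s = 18.7442.
Then shape1 = 0.14×18.7442 = 2.624 and shape2 = s−shape1 = 16.120.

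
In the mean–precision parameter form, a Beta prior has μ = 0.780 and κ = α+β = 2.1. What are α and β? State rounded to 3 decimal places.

α = 1.638, β = 0.462

α = μκ = 0.780×2.1 = 1.638 and β = (1−μ)κ = 0.220×2.1 = 0.462.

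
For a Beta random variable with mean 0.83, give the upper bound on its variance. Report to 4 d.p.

0.1411

For fixed mean μ the Beta variance is μ(1−μ)/(α+β+1), increasing as α+β decreases.
Its least upper bound (not attained) is μ(1−μ) = 0.83·0.17 = 0.1411.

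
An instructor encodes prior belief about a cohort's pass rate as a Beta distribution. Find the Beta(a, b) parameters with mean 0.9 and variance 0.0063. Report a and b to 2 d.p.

a = 11.96, b = 1.33

Write ν = a+b; then a = μν and Var = μ(1−μ)/(ν+1).
ν = μ(1−μ)/Var − 1 = 0.09/0.0063 − 1 = 13.2857.
a = 0.9·13.2857 = 11.96, b = 0.1·13.2857 = 1.33.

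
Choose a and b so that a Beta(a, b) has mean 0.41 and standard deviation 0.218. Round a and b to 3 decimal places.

a = 1.677, b = 2.413

Variance = 0.218² = 0.047524. The moment-matching identity a+b = μ(1−μ)/Var − 1 gives
a+b = 0.2419/0.047524 − 1 = 4.0901, so a = μ·4.0901 = 1.677 and b = (1−μ)·4.0901 = 2.413.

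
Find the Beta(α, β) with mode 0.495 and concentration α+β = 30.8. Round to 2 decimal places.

α = 15.26, β = 15.54

Mode = (α−1)/(κ−2) with κ = α+β, so α−1 = 0.495·28.8 = 14.26.
α = 15.26; β = κ − α = 15.54.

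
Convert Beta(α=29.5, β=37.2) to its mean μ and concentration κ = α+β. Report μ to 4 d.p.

μ = 0.4423, κ = 66.7

κ = α+β = 29.5+37.2 = 66.7; μ = α/κ = 29.5/66.7 = 0.4423.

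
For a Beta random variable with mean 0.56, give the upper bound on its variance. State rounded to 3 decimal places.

0.246

For fixed mean μ the Beta variance is μ(1−μ)/(α+β+1), increasing as α+β decreases.
Its least upper bound (not attained) is μ(1−μ) = 0.56·0.44 = 0.246.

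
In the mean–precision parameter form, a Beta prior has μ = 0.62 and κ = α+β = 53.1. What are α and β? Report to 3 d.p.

α = 32.922, β = 20.178

Split κ in proportion μ : (1−μ): α = 0.62·53.1 = 32.922, β = 53.1 − 32.922 = 20.178.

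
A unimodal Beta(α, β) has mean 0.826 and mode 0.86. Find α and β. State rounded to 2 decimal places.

Let s = α+β. Mean gives α = μs = 0.826s; mode gives (α−1)/(s−2) = 0.86.
Substituting: 0.826s − 1 = 0.86(s−2) = 0.86s − 1.72, so -0.034s = -0.72 and s = 21.1765.
Then α = 0.826×21.1765 = 17.49 and β = s−α = 3.68.

α = 17.49, β = 3.68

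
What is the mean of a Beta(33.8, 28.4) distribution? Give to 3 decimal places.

0.543

The Beta mean is α/(α+β) = 33.8/(33.8+28.4) = 0.543.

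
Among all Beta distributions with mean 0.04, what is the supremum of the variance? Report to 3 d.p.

0.038

For fixed mean μ the Beta variance is μ(1−μ)/(α+β+1), increasing as α+β decreases.
Its least upper bound (not attained) is μ(1−μ) = 0.04·0.96 = 0.038.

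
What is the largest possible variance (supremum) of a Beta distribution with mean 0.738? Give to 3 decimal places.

0.193

For fixed mean μ the Beta variance is μ(1−μ)/(α+β+1), increasing as α+β decreases.
Its least upper bound (not attained) is μ(1−μ) = 0.738·0.262 = 0.193.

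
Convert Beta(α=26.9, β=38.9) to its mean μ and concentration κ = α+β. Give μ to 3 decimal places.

μ = 0.409, κ = 65.8

κ = α+β = 26.9+38.9 = 65.8; μ = α/κ = 26.9/65.8 = 0.409.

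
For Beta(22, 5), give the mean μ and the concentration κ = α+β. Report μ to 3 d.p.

μ = 0.815, κ = 27

κ = α+β = 22+5 = 27; μ = α/κ = 22/27 = 0.815.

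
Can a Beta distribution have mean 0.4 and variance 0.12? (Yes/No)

For any Beta, Var(X) < E[X]·(1−E[X]).
Here μ(1−μ) = 0.4×0.6 = 0.24, and 0.12 < 0.24.

Yes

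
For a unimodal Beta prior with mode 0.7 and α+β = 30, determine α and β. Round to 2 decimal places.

Since the density peak of Beta(α,β) is at (α−1)/(α+β−2),
α = 1 + 0.7(30−2) = 20.60 and β = 30 − 20.60 = 9.40.

α = 20.60, β = 9.40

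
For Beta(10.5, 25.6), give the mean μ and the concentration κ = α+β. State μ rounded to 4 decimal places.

κ = α+β = 10.5+25.6 = 36.1; μ = α/κ = 10.5/36.1 = 0.2909.

μ = 0.2909, κ = 36.1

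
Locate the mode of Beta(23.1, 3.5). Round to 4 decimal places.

The density x^(α−1)(1−x)^(β−1) is maximised at (α−1)/(α+β−2) = 22.1/24.6 = 0.8984.

0.8984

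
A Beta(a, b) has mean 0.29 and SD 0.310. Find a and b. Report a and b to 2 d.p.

a = 0.33, b = 0.81

First σ² = 0.096100. Setting a = μn, b = (1−μ)n with n = a+b,
μ(1−μ)/(n+1) = 0.096100 ⇒ n+1 = 0.2059/0.096100 = 2.1426 ⇒ n = 1.1426.
Hence a = 0.29×1.1426 = 0.33, b = 0.71×1.1426 = 0.81.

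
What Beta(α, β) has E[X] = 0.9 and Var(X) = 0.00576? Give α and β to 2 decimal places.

α = 13.16, β = 1.46

Let s = α+β. The Beta variance is μ(1−μ)/(s+1).
So s+1 = μ(1−μ)/σ² = (0.9×0.1)/0.00576 = 0.09/0.00576 = 15.6250, giving s = 14.6250.
Then α = μs = 0.9×14.6250 = 13.16 and β = (1−μ)s = 0.1×14.6250 = 1.46.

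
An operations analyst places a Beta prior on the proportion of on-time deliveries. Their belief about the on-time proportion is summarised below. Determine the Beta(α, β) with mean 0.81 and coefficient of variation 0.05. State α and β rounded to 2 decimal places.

σ = CV·μ = 0.05×0.81 = 0.04050, so σ² = 0.001640.
s+1 = μ(1−μ)/σ² = 0.1539/0.001640 = 93.8272, so s = α+β = 92.8272.
α = μs = 75.19, β = (1−μ)s = 17.64.

α = 75.19, β = 17.64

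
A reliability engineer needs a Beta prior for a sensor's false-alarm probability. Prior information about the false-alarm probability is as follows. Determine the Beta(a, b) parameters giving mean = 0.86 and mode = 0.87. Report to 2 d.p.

With s = a+b: μ = a/s and mode = (a−1)/(s−2). Eliminating a = μs,
μs − 1 = m(s−2) ⇒ s(μ−m) = 1−2m ⇒ s = -0.74/-0.01 = 74.0000.
So a = μs = 63.64, b = (1−μ)s = 10.36.

a = 63.64, b = 10.36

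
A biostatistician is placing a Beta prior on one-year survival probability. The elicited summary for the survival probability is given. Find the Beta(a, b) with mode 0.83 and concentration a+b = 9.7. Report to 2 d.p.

a = 7.39, b = 2.31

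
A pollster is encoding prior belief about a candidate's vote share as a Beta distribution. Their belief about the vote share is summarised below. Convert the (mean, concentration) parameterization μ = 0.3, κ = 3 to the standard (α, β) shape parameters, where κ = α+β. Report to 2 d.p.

α = 0.90, β = 2.10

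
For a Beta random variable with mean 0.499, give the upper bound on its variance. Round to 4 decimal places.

0.2500

For fixed mean μ the Beta variance is μ(1−μ)/(α+β+1), increasing as α+β decreases.
Its least upper bound (not attained) is μ(1−μ) = 0.499·0.501 = 0.2500.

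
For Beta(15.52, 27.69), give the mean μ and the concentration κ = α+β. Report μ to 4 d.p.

κ = α+β = 15.52+27.69 = 43.21; μ = α/κ = 15.52/43.21 = 0.3592.

μ = 0.3592, κ = 43.21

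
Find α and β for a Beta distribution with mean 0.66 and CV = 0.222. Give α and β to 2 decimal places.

α = 6.24, β = 3.21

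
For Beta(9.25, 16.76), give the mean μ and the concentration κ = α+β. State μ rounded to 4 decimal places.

κ = α+β = 9.25+16.76 = 26.01; μ = α/κ = 9.25/26.01 = 0.3556.

μ = 0.3556, κ = 26.01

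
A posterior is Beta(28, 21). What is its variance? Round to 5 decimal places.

α+β = 49 and αβ = 588, so Var = αβ/[(α+β)²(α+β+1)] = 588/120050 = 0.00490.

0.00490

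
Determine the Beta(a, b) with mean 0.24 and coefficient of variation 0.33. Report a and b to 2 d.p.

σ = CV·μ = 0.33×0.24 = 0.07920, so σ² = 0.006273.
s+1 = μ(1−μ)/σ² = 0.1824/0.006273 = 29.0787, so s = a+b = 28.0787.
a = μs = 6.74, b = (1−μ)s = 21.34.

a = 6.74, b = 21.34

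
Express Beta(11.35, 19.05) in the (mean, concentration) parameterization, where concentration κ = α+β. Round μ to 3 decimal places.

μ = 0.373, κ = 30.40

κ = α+β = 11.35+19.05 = 30.40; μ = α/κ = 11.35/30.40 = 0.373.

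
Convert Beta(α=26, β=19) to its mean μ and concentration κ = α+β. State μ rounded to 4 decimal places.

μ = 0.5778, κ = 45

κ = α+β = 26+19 = 45; μ = α/κ = 26/45 = 0.5778.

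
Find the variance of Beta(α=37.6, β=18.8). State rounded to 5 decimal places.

Var = αβ/[(α+β)²(α+β+1)] = (37.6×18.8)/(56.4²×57.4) = 706.88/182587.104 = 0.00387.

0.00387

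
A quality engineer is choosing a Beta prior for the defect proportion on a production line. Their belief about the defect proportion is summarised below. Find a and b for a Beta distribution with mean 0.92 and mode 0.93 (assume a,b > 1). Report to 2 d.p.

With s = a+b: μ = a/s and mode = (a−1)/(s−2). Eliminating a = μs,
μs − 1 = m(s−2) ⇒ s(μ−m) = 1−2m ⇒ s = -0.86/-0.01 = 86.0000.
So a = μs = 79.12, b = (1−μ)s = 6.88.

a = 79.12, b = 6.88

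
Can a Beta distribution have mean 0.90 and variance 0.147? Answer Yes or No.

No

The Beta variance bound is σ² < μ(1−μ).
Here μ(1−μ) = 0.90×0.10 = 0.0900, and 0.147 ≥ 0.0900.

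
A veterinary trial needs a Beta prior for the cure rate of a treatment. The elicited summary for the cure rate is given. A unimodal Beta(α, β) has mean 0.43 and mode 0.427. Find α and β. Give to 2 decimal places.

α = 20.93, β = 27.74

Let s = α+β. Mean gives α = μs = 0.43s; mode gives (α−1)/(s−2) = 0.427.
Substituting: 0.43s − 1 = 0.427(s−2) = 0.427s − 0.854, so 0.003s = 0.146 and s = 48.6667.
Then α = 0.43×48.6667 = 20.93 and β = s−α = 27.74.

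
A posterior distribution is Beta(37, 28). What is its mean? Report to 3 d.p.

E[X] = α/(α+β) = 37/65 = 0.569.

0.569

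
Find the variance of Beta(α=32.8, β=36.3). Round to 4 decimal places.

0.0036

μ = 32.8/69.1 = 0.474674; Var = μ(1−μ)/(α+β+1) = 0.2493586/70.1 = 0.0036.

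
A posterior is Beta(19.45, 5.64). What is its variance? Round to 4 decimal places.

0.0067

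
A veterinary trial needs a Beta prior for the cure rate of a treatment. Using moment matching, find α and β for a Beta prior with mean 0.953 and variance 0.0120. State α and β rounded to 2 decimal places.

Write ν = α+β; then α = μν and Var = μ(1−μ)/(ν+1).
ν = μ(1−μ)/Var − 1 = 0.044791/0.0120 − 1 = 2.7326.
α = 0.953·2.7326 = 2.60, β = 0.047·2.7326 = 0.13.

α = 2.60, β = 0.13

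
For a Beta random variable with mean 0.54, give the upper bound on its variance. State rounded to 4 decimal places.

Var = μ(1−μ)/(α+β+1), which approaches μ(1−μ) as α+β → 0.
So the supremum is μ(1−μ) = 0.54×0.46 = 0.2484.

0.2484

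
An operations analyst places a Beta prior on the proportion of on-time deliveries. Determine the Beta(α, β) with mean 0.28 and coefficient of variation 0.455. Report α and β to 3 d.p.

σ = CV·μ = 0.455×0.28 = 0.12740, so σ² = 0.016231.
s+1 = μ(1−μ)/σ² = 0.2016/0.016231 = 12.4209, so s = α+β = 11.4209.
α = μs = 3.198, β = (1−μ)s = 8.223.

α = 3.198, β = 8.223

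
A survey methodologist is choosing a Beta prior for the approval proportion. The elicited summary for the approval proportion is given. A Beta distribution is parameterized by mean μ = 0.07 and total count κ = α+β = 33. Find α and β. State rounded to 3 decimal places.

α = μκ = 0.07×33 = 2.310 and β = (1−μ)κ = 0.93×33 = 30.690.

α = 2.310, β = 30.690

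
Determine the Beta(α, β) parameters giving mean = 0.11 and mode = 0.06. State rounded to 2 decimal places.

With s = α+β: μ = α/s and mode = (α−1)/(s−2). Eliminating α = μs,
μs − 1 = m(s−2) ⇒ s(μ−m) = 1−2m ⇒ s = 0.88/0.05 = 17.6000.
So α = μs = 1.94, β = (1−μ)s = 15.66.

α = 1.94, β = 15.66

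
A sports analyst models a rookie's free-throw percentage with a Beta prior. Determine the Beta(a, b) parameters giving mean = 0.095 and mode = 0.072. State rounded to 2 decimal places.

a = 3.54, b = 33.68

With s = a+b: μ = a/s and mode = (a−1)/(s−2). Eliminating a = μs,
μs − 1 = m(s−2) ⇒ s(μ−m) = 1−2m ⇒ s = 0.856/0.023 = 37.2174.
So a = μs = 3.54, b = (1−μ)s = 33.68.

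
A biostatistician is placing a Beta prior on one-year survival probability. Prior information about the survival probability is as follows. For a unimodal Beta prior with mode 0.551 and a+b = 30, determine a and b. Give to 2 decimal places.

a = 16.43, b = 13.57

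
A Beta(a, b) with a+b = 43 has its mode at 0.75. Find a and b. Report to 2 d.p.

Mode = (a−1)/(κ−2) with κ = a+b, so a−1 = 0.75·41 = 30.75.
a = 31.75; b = κ − a = 11.25.

a = 31.75, b = 11.25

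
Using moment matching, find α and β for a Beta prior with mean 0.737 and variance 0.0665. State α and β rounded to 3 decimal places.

α = 1.411, β = 0.504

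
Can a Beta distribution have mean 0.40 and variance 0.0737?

The Beta variance bound is σ² < μ(1−μ).
Here μ(1−μ) = 0.40×0.60 = 0.2400, and 0.0737 < 0.2400.

Yes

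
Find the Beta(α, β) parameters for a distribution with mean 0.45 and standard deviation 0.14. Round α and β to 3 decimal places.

Variance = 0.14² = 0.0196. The moment-matching identity α+β = μ(1−μ)/Var − 1 gives
α+β = 0.2475/0.0196 − 1 = 11.6276, so α = μ·11.6276 = 5.232 and β = (1−μ)·11.6276 = 6.395.

α = 5.232, β = 6.395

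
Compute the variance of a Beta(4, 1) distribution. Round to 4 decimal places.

0.0267

Var = αβ/[(α+β)²(α+β+1)] = (4×1)/(5²×6) = 4/150 = 0.0267.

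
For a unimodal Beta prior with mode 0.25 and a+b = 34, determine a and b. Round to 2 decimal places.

a = 9.00, b = 25.00

Mode = (a−1)/(κ−2) with κ = a+b, so a−1 = 0.25·32 = 8.00.
a = 9.00; b = κ − a = 25.00.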